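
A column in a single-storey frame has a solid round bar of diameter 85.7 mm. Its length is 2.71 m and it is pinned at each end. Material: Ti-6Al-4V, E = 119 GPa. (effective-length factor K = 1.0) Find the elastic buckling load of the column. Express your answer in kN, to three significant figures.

I = πd⁴/64 = π×85.7⁴/64 = 2.648×10^6 mm⁴
I = 2.648×10^6 mm⁴ = 2.648×10^-6 m⁴
Effective length L_e = K·L = 1 × 2.71 = 2.710 m
P_cr = π²EI / L_e² = π² × 119×10⁹ × 2.648×10^-6 / 2.710² = 4.234×10^5 N

P_cr ≈ 423 kN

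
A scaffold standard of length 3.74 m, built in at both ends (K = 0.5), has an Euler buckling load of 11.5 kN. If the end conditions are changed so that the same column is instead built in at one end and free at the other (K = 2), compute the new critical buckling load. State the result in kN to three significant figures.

P_cr ∝ 1/K², so P_cr,new = P_cr,old × (K_old/K_new)² = 11.5 × (0.5/2)²
= 11.5 × 0.06250 = 0.719 kN

P_cr ≈ 0.719 kN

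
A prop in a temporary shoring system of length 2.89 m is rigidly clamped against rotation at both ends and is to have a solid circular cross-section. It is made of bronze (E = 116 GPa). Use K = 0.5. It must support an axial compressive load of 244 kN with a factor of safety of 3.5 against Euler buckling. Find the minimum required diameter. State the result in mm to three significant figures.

d ≈ 75.1 mm

Required P_cr = n·P = 3.5 × 244 = 854.0 kN
L_e = K·L = 0.5 × 2.89 = 1.445 m
Required I = P_cr·L_e²/(π²E) = 8.540×10^5 × 1.445² / (π² × 1.16×10^11) = 1.558×10^-6 m⁴
I_req = 1.558×10^6 mm⁴
Solid circle: I = πd⁴/64  ⇒  d = (64I/π)^(1/4) = (64×1.558×10^6/π)^(1/4) = 75.1 mm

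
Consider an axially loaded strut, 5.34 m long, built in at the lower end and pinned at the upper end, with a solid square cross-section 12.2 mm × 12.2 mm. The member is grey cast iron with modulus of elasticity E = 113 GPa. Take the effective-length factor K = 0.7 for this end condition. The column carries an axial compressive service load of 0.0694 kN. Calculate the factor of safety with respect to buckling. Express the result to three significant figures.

I = a⁴/12 = 12.2⁴/12 = 1.846×10^3 mm⁴
I = 1.846×10^3 mm⁴ = 1.846×10^-9 m⁴
Effective length L_e = K·L = 0.7 × 5.34 = 3.738 m
P_cr = π²EI / L_e² = π² × 113×10⁹ × 1.846×10^-9 / 3.738² = 147.4 N
Factor of safety n = P_cr / P = 0.14735 / 0.0694 = 2.12

n ≈ 2.12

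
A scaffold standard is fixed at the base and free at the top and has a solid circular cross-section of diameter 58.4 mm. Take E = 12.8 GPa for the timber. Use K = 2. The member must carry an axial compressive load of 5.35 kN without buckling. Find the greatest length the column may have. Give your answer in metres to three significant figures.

L_max ≈ 1.84 m

I = πd⁴/64 = π×58.4⁴/64 = 5.710×10^5 mm⁴
I = 5.710×10^-7 m⁴
At the buckling limit P_cr = P = 5.350×10^3 N
From P_cr = π²EI/(K·L)²:  L = (1/K)·√(π²EI/P_cr) = (1/2)·√(π²×1.28×10^10×5.710×10^-7/5.350×10^3)
L = 1.84 m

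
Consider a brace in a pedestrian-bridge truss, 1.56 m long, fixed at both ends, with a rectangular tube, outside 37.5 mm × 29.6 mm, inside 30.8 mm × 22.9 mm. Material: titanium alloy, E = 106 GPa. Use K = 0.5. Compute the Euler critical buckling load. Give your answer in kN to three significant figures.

P_cr ≈ 86.4 kN

Weak-axis I_min = (h_o·b_o³ − h_i·b_i³)/12 with b_o = 29.6, b_i = 22.90 mm (shorter outer/inner sides).
I_min = (37.5×29.6³ − 30.80×22.90³)/12 = 5.022×10^4 mm⁴
I = 5.022×10^4 mm⁴ = 5.022×10^-8 m⁴
Effective length L_e = K·L = 0.5 × 1.56 = 0.7800 m
P_cr = π²EI / L_e² = π² × 106×10⁹ × 5.022×10^-8 / 0.7800² = 8.636×10^4 N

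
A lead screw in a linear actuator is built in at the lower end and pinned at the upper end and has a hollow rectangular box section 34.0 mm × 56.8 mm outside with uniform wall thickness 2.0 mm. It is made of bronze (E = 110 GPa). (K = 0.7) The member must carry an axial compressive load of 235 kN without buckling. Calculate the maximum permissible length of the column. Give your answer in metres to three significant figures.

L_max ≈ 0.796 m

Inner dimensions: h_i = 56.8 − 2×2.0 = 52.80 mm, b_i = 34.0 − 2×2.0 = 30.00 mm
Weak-axis I_min = (h_o·b_o³ − h_i·b_i³)/12 with b_o = 34.0, b_i = 30.00 mm (shorter outer/inner sides).
I_min = (56.8×34.0³ − 52.80×30.00³)/12 = 6.724×10^4 mm⁴
I = 6.724×10^-8 m⁴
At the buckling limit P_cr = P = 2.350×10^5 N
From P_cr = π²EI/(K·L)²:  L = (1/K)·√(π²EI/P_cr) = (1/0.7)·√(π²×1.10×10^11×6.724×10^-8/2.350×10^5)
L = 0.796 m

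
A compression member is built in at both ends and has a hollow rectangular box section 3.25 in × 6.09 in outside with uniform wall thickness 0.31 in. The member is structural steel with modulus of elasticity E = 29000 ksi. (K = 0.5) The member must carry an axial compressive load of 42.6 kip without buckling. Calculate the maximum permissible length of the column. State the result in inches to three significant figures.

L_max ≈ 495 in

Inner dimensions: h_i = 6.09 − 2×0.31 = 5.470 in, b_i = 3.25 − 2×0.31 = 2.630 in
Weak-axis I_min = (h_o·b_o³ − h_i·b_i³)/12 with b_o = 3.25, b_i = 2.630 in (shorter outer/inner sides).
I_min = (6.09×3.25³ − 5.470×2.630³)/12 = 9.129 in⁴
At the buckling limit P_cr = P = 4.260×10^4 lb
From P_cr = π²EI/(K·L)²:  L = (1/K)·√(π²EI/P_cr) = (1/0.5)·√(π²×2.90×10^7×9.129/4.260×10^4)
L = 495 in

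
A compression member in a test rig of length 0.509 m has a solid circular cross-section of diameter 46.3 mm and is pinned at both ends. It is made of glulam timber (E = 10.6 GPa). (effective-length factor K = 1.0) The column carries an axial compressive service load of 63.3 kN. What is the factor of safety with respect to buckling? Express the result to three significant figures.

n ≈ 1.44

I = πd⁴/64 = π×46.3⁴/64 = 2.256×10^5 mm⁴
I = 2.256×10^5 mm⁴ = 2.256×10^-7 m⁴
Effective length L_e = K·L = 1 × 0.509 = 0.5090 m
P_cr = π²EI / L_e² = π² × 10.6×10⁹ × 2.256×10^-7 / 0.5090² = 9.109×10^4 N
Factor of safety n = P_cr / P = 91.089 / 63.3 = 1.44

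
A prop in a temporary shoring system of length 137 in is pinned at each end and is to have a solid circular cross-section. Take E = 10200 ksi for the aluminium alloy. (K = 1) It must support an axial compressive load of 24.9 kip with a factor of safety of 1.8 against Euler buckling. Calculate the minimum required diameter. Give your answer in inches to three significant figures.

d ≈ 3.61 in

Required P_cr = n·P = 1.8 × 24.9 = 44.82 kip
L_e = K·L = 1 × 137 = 137.0 in
Required I = P_cr·L_e²/(π²E) = 4.482×10^4 × 137.0² / (π² × 1.02×10^7) = 8.356 in⁴
Solid circle: I = πd⁴/64  ⇒  d = (64I/π)^(1/4) = (64×8.356/π)^(1/4) = 3.61 in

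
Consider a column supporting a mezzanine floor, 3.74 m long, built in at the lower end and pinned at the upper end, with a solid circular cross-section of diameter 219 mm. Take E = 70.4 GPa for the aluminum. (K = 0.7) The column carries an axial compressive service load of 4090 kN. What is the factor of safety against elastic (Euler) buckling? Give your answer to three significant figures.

n ≈ 2.80

I = πd⁴/64 = π×219⁴/64 = 1.129×10^8 mm⁴
I = 1.129×10^8 mm⁴ = 1.129×10^-4 m⁴
Effective length L_e = K·L = 0.7 × 3.74 = 2.618 m
P_cr = π²EI / L_e² = π² × 70.4×10⁹ × 1.129×10^-4 / 2.618² = 1.145×10^7 N
Factor of safety n = P_cr / P = 11447 / 4090 = 2.80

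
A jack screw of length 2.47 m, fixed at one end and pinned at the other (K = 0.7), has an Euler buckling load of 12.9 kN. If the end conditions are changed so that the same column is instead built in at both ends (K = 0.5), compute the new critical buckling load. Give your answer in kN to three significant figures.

P_cr ≈ 25.3 kN

P_cr ∝ 1/K², so P_cr,new = P_cr,old × (K_old/K_new)² = 12.9 × (0.7/0.5)²
= 12.9 × 1.960 = 25.3 kN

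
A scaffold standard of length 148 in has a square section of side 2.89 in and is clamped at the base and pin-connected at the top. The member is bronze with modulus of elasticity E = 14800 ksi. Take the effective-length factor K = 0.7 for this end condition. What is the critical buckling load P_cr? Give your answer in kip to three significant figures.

P_cr ≈ 79.1 kip

I = a⁴/12 = 2.89⁴/12 = 5.813 in⁴
Effective length L_e = K·L = 0.7 × 148 = 103.6 in
P_cr = π²EI / L_e² = π² × 14800×10³ × 5.813 / 103.6² = 7.911×10^4 lb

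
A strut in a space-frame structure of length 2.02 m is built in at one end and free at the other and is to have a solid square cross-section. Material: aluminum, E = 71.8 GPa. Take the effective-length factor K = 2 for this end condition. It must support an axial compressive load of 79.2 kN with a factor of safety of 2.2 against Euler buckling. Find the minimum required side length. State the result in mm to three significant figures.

a ≈ 83.3 mm

Required P_cr = n·P = 2.2 × 79.2 = 174.2 kN
L_e = K·L = 2 × 2.02 = 4.040 m
Required I = P_cr·L_e²/(π²E) = 1.742×10^5 × 4.040² / (π² × 7.18×10^10) = 4.013×10^-6 m⁴
I_req = 4.013×10^6 mm⁴
Solid square: I = a⁴/12  ⇒  a = (12I)^(1/4) = (12×4.013×10^6)^(1/4) = 83.3 mm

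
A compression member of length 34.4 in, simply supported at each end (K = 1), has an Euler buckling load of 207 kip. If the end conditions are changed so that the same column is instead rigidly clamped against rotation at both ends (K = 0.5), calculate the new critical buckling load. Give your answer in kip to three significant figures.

P_cr ∝ 1/K², so P_cr,new = P_cr,old × (K_old/K_new)² = 207 × (1/0.5)²
= 207 × 4.000 = 828 kip

P_cr ≈ 828 kip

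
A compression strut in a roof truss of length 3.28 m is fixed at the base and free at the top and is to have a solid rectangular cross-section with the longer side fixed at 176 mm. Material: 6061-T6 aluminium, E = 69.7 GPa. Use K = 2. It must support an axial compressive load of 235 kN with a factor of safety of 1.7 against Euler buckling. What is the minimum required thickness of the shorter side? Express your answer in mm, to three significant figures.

Required P_cr = n·P = 1.7 × 235 = 399.5 kN
L_e = K·L = 2 × 3.28 = 6.560 m
Required I = P_cr·L_e²/(π²E) = 3.995×10^5 × 6.560² / (π² × 6.97×10^10) = 2.499×10^-5 m⁴
I_req = 2.499×10^7 mm⁴
Rectangle, weak axis: I_min = h·b³/12 with h = 176 mm fixed  ⇒  b = (12I/h)^(1/3) = 119 mm

b ≈ 119 mm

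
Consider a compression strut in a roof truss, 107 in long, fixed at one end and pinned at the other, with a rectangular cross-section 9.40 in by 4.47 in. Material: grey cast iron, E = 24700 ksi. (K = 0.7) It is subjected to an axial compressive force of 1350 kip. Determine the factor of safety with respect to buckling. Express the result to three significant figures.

Buckling occurs about the weak axis: I_min = h·b³/12 with b = 4.47 in (the shorter side).
I_min = 9.40×4.47³/12 = 69.96 in⁴
Effective length L_e = K·L = 0.7 × 107 = 74.90 in
P_cr = π²EI / L_e² = π² × 24700×10³ × 69.96 / 74.90² = 3.040×10^6 lb
Factor of safety n = P_cr / P = 3040.2 / 1350 = 2.25

n ≈ 2.25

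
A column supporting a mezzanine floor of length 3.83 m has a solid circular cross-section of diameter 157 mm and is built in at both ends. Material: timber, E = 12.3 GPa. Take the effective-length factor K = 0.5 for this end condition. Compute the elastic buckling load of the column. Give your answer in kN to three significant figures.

I = πd⁴/64 = π×157⁴/64 = 2.982×10^7 mm⁴
I = 2.982×10^7 mm⁴ = 2.982×10^-5 m⁴
Effective length L_e = K·L = 0.5 × 3.83 = 1.915 m
P_cr = π²EI / L_e² = π² × 12.3×10⁹ × 2.982×10^-5 / 1.915² = 9.873×10^5 N

P_cr ≈ 987 kN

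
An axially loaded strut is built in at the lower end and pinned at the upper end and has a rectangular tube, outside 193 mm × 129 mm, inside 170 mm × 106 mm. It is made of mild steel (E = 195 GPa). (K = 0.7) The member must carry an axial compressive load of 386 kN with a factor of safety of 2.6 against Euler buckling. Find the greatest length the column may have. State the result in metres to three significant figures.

Weak-axis I_min = (h_o·b_o³ − h_i·b_i³)/12 with b_o = 129, b_i = 106.0 mm (shorter outer/inner sides).
I_min = (193×129³ − 170.0×106.0³)/12 = 1.765×10^7 mm⁴
I = 1.765×10^-5 m⁴
Required critical load P_cr = n·P = 2.6 × 386 = 1004 kN = 1.004×10^6 N
From P_cr = π²EI/(K·L)²:  L = (1/K)·√(π²EI/P_cr) = (1/0.7)·√(π²×1.95×10^11×1.765×10^-5/1.004×10^6)
L = 8.31 m

L_max ≈ 8.31 m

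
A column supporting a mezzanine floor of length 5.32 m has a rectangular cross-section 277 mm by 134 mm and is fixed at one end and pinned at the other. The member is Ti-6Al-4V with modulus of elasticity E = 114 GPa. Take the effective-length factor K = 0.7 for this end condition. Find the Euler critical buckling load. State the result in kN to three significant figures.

Buckling occurs about the weak axis: I_min = h·b³/12 with b = 134 mm (the shorter side).
I_min = 277×134³/12 = 5.554×10^7 mm⁴
I = 5.554×10^7 mm⁴ = 5.554×10^-5 m⁴
Effective length L_e = K·L = 0.7 × 5.32 = 3.724 m
P_cr = π²EI / L_e² = π² × 114×10⁹ × 5.554×10^-5 / 3.724² = 4.506×10^6 N

P_cr ≈ 4510 kN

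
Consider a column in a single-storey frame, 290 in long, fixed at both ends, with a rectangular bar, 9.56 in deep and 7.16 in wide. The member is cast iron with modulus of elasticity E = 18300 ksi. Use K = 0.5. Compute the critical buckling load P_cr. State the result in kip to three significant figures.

P_cr ≈ 2510 kip

Buckling occurs about the weak axis: I_min = h·b³/12 with b = 7.16 in (the shorter side).
I_min = 9.56×7.16³/12 = 292.4 in⁴
Effective length L_e = K·L = 0.5 × 290 = 145.0 in
P_cr = π²EI / L_e² = π² × 18300×10³ × 292.4 / 145.0² = 2.512×10^6 lb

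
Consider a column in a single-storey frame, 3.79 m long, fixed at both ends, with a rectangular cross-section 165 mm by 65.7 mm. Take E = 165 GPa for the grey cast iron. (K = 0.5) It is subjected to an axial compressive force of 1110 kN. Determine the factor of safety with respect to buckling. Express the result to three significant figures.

Buckling occurs about the weak axis: I_min = h·b³/12 with b = 65.7 mm (the shorter side).
I_min = 165×65.7³/12 = 3.899×10^6 mm⁴
I = 3.899×10^6 mm⁴ = 3.899×10^-6 m⁴
Effective length L_e = K·L = 0.5 × 3.79 = 1.895 m
P_cr = π²EI / L_e² = π² × 165×10⁹ × 3.899×10^-6 / 1.895² = 1.768×10^6 N
Factor of safety n = P_cr / P = 1768.3 / 1110 = 1.59

n ≈ 1.59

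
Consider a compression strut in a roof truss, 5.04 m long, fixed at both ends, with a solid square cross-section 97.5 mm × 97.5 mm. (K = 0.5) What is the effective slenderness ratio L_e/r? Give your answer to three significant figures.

λ ≈ 89.5

I = a⁴/12 = 97.5⁴/12 = 7.531×10^6 mm⁴
A = 9.506×10^3 mm²;  r_min = √(I/A) = √(7.531×10^6/9.506×10^3) = 28.15 mm
L_e = K·L = 0.5 × 5.04 m = 2.520 m = 2520.0 mm
λ = L_e / r_min = 2520.0 / 28.15 = 89.5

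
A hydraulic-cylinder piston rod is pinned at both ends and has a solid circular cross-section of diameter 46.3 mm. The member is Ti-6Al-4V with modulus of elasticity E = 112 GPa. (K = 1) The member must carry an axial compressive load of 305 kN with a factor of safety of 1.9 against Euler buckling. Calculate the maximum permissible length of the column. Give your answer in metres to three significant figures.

I = πd⁴/64 = π×46.3⁴/64 = 2.256×10^5 mm⁴
I = 2.256×10^-7 m⁴
Required critical load P_cr = n·P = 1.9 × 305 = 579.5 kN = 5.795×10^5 N
From P_cr = π²EI/(K·L)²:  L = (1/K)·√(π²EI/P_cr) = (1/1)·√(π²×1.12×10^11×2.256×10^-7/5.795×10^5)
L = 0.656 m

L_max ≈ 0.656 m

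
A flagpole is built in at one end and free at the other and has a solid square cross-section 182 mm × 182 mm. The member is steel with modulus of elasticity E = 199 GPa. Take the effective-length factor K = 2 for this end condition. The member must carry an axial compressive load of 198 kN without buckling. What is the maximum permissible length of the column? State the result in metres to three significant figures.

L_max ≈ 15.1 m

I = a⁴/12 = 182⁴/12 = 9.143×10^7 mm⁴
I = 9.143×10^-5 m⁴
At the buckling limit P_cr = P = 1.980×10^5 N
From P_cr = π²EI/(K·L)²:  L = (1/K)·√(π²EI/P_cr) = (1/2)·√(π²×1.99×10^11×9.143×10^-5/1.980×10^5)
L = 15.1 m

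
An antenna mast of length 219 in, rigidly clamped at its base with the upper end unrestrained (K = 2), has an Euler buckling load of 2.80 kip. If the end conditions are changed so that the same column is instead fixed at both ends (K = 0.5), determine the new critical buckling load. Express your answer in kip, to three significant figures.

P_cr ∝ 1/K², so P_cr,new = P_cr,old × (K_old/K_new)² = 2.80 × (2/0.5)²
= 2.80 × 16.00 = 44.8 kip

P_cr ≈ 44.8 kip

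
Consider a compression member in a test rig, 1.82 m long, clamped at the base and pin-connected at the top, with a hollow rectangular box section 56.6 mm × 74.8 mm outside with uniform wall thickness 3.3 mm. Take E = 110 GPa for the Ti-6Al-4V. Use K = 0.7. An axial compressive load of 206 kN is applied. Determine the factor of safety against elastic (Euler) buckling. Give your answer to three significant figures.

Inner dimensions: h_i = 74.8 − 2×3.3 = 68.20 mm, b_i = 56.6 − 2×3.3 = 50.00 mm
Weak-axis I_min = (h_o·b_o³ − h_i·b_i³)/12 with b_o = 56.6, b_i = 50.00 mm (shorter outer/inner sides).
I_min = (74.8×56.6³ − 68.20×50.00³)/12 = 4.198×10^5 mm⁴
I = 4.198×10^5 mm⁴ = 4.198×10^-7 m⁴
Effective length L_e = K·L = 0.7 × 1.82 = 1.274 m
P_cr = π²EI / L_e² = π² × 110×10⁹ × 4.198×10^-7 / 1.274² = 2.808×10^5 N
Factor of safety n = P_cr / P = 280.81 / 206 = 1.36

n ≈ 1.36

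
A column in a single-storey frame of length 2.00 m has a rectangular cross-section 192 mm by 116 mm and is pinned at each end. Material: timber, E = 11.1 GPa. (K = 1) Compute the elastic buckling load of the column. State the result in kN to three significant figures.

Buckling occurs about the weak axis: I_min = h·b³/12 with b = 116 mm (the shorter side).
I_min = 192×116³/12 = 2.497×10^7 mm⁴
I = 2.497×10^7 mm⁴ = 2.497×10^-5 m⁴
Effective length L_e = K·L = 1 × 2.00 = 2.000 m
P_cr = π²EI / L_e² = π² × 11.1×10⁹ × 2.497×10^-5 / 2.000² = 6.840×10^5 N

P_cr ≈ 684 kN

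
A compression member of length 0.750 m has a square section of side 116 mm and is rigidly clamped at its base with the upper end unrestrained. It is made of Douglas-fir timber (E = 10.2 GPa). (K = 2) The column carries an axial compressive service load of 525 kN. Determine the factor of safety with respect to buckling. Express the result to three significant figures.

I = a⁴/12 = 116⁴/12 = 1.509×10^7 mm⁴
I = 1.509×10^7 mm⁴ = 1.509×10^-5 m⁴
Effective length L_e = K·L = 2 × 0.750 = 1.500 m
P_cr = π²EI / L_e² = π² × 10.2×10⁹ × 1.509×10^-5 / 1.500² = 6.751×10^5 N
Factor of safety n = P_cr / P = 675.10 / 525 = 1.29

n ≈ 1.29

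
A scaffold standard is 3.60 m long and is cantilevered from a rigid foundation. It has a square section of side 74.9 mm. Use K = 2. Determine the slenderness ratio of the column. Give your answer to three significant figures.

λ ≈ 333

For a square r = a/√12 = 74.9/√12 = 21.62 mm
L_e = K·L = 2 × 3.60 m = 7.200 m = 7200.0 mm
λ = L_e / r_min = 7200.0 / 21.62 = 333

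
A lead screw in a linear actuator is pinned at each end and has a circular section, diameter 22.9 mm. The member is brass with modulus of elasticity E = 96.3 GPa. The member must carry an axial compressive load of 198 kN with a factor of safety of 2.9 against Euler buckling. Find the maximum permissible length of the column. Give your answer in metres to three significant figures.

L_max ≈ 0.149 m

I = πd⁴/64 = π×22.9⁴/64 = 1.350×10^4 mm⁴
I = 1.350×10^-8 m⁴
Required critical load P_cr = n·P = 2.9 × 198 = 574.2 kN = 5.742×10^5 N
From P_cr = π²EI/(K·L)²:  L = (1/K)·√(π²EI/P_cr) = (1/1)·√(π²×9.63×10^10×1.350×10^-8/5.742×10^5)
L = 0.149 m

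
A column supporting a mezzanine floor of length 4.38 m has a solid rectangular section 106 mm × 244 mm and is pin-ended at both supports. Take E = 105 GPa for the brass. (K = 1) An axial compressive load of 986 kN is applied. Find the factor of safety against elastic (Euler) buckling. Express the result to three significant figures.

Buckling occurs about the weak axis: I_min = h·b³/12 with b = 106 mm (the shorter side).
I_min = 244×106³/12 = 2.422×10^7 mm⁴
I = 2.422×10^7 mm⁴ = 2.422×10^-5 m⁴
Effective length L_e = K·L = 1 × 4.38 = 4.380 m
P_cr = π²EI / L_e² = π² × 105×10⁹ × 2.422×10^-5 / 4.380² = 1.308×10^6 N
Factor of safety n = P_cr / P = 1308.2 / 986 = 1.33

n ≈ 1.33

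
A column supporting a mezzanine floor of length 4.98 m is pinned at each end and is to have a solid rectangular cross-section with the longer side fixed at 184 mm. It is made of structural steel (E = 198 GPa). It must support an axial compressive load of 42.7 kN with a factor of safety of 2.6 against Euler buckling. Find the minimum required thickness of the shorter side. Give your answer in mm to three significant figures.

Required P_cr = n·P = 2.6 × 42.7 = 111.0 kN
L_e = K·L = 1 × 4.98 = 4.980 m
Required I = P_cr·L_e²/(π²E) = 1.110×10^5 × 4.980² / (π² × 1.98×10^11) = 1.409×10^-6 m⁴
I_req = 1.409×10^6 mm⁴
Rectangle, weak axis: I_min = h·b³/12 with h = 184 mm fixed  ⇒  b = (12I/h)^(1/3) = 45.1 mm

b ≈ 45.1 mm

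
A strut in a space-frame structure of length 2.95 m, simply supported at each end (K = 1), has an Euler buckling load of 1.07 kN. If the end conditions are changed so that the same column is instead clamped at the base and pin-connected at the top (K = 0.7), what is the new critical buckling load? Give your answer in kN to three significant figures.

P_cr ∝ 1/K², so P_cr,new = P_cr,old × (K_old/K_new)² = 1.07 × (1/0.7)²
= 1.07 × 2.041 = 2.18 kN

P_cr ≈ 2.18 kN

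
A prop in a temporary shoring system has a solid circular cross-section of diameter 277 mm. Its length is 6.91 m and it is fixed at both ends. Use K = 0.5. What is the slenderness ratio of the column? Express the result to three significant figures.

λ ≈ 49.9

For a solid circle r = d/4 = 277/4 = 69.25 mm
L_e = K·L = 0.5 × 6.91 m = 3.455 m = 3455.0 mm
λ = L_e / r_min = 3455.0 / 69.25 = 49.9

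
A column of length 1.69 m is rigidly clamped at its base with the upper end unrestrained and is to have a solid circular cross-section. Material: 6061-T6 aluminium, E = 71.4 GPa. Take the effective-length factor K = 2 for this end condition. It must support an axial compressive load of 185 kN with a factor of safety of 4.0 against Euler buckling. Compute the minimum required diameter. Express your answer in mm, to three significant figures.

d ≈ 125 mm

Required P_cr = n·P = 4.0 × 185 = 740.0 kN
L_e = K·L = 2 × 1.69 = 3.380 m
Required I = P_cr·L_e²/(π²E) = 7.400×10^5 × 3.380² / (π² × 7.14×10^10) = 1.200×10^-5 m⁴
I_req = 1.200×10^7 mm⁴
Solid circle: I = πd⁴/64  ⇒  d = (64I/π)^(1/4) = (64×1.200×10^7/π)^(1/4) = 125 mm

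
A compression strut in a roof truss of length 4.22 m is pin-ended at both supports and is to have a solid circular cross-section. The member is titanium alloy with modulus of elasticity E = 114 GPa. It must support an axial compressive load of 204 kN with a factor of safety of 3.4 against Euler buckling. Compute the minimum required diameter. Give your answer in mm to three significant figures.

Required P_cr = n·P = 3.4 × 204 = 693.6 kN
L_e = K·L = 1 × 4.22 = 4.220 m
Required I = P_cr·L_e²/(π²E) = 6.936×10^5 × 4.220² / (π² × 1.14×10^11) = 1.098×10^-5 m⁴
I_req = 1.098×10^7 mm⁴
Solid circle: I = πd⁴/64  ⇒  d = (64I/π)^(1/4) = (64×1.098×10^7/π)^(1/4) = 122 mm

d ≈ 122 mm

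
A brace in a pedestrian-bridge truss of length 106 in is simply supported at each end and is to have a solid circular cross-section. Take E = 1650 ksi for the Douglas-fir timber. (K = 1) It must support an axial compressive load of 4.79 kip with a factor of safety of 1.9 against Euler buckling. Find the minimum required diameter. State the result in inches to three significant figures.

d ≈ 3.36 in

Required P_cr = n·P = 1.9 × 4.79 = 9.101 kip
L_e = K·L = 1 × 106 = 106.0 in
Required I = P_cr·L_e²/(π²E) = 9.101×10^3 × 106.0² / (π² × 1.65×10^6) = 6.279 in⁴
Solid circle: I = πd⁴/64  ⇒  d = (64I/π)^(1/4) = (64×6.279/π)^(1/4) = 3.36 in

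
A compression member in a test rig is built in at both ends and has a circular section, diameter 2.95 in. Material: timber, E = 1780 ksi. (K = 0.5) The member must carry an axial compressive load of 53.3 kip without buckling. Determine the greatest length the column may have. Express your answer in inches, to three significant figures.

L_max ≈ 70.0 in

I = πd⁴/64 = π×2.95⁴/64 = 3.718 in⁴
At the buckling limit P_cr = P = 5.330×10^4 lb
From P_cr = π²EI/(K·L)²:  L = (1/K)·√(π²EI/P_cr) = (1/0.5)·√(π²×1.78×10^6×3.718/5.330×10^4)
L = 70.0 in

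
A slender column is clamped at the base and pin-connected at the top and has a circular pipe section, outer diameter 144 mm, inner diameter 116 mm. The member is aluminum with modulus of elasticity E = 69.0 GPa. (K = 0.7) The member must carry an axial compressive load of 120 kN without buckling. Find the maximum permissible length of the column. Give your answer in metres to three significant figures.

L_max ≈ 11.9 m

d_o = 144 mm, d_i = 116 mm
I = π(d_o⁴ − d_i⁴)/64 = π(144⁴ − 116.0⁴)/64 = 1.222×10^7 mm⁴
I = 1.222×10^-5 m⁴
At the buckling limit P_cr = P = 1.200×10^5 N
From P_cr = π²EI/(K·L)²:  L = (1/K)·√(π²EI/P_cr) = (1/0.7)·√(π²×6.90×10^10×1.222×10^-5/1.200×10^5)
L = 11.9 m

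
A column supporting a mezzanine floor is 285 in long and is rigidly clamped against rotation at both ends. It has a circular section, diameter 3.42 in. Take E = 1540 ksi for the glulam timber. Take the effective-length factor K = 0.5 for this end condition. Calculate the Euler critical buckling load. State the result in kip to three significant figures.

I = πd⁴/64 = π×3.42⁴/64 = 6.715 in⁴
Effective length L_e = K·L = 0.5 × 285 = 142.5 in
P_cr = π²EI / L_e² = π² × 1540×10³ × 6.715 / 142.5² = 5.026×10^3 lb

P_cr ≈ 5.03 kip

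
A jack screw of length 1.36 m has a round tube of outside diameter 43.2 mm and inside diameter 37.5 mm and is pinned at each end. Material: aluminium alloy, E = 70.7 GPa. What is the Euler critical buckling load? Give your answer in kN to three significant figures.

P_cr ≈ 27.9 kN

d_o = 43.2 mm, d_i = 37.5 mm
I = π(d_o⁴ − d_i⁴)/64 = π(43.2⁴ − 37.50⁴)/64 = 7.389×10^4 mm⁴
I = 7.389×10^4 mm⁴ = 7.389×10^-8 m⁴
Effective length L_e = K·L = 1 × 1.36 = 1.360 m
P_cr = π²EI / L_e² = π² × 70.7×10⁹ × 7.389×10^-8 / 1.360² = 2.788×10^4 N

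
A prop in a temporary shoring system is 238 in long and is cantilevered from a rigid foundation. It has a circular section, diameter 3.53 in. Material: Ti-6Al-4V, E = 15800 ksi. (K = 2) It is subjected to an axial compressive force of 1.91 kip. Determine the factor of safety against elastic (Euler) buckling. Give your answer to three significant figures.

n ≈ 2.75

I = πd⁴/64 = π×3.53⁴/64 = 7.622 in⁴
Effective length L_e = K·L = 2 × 238 = 476.0 in
P_cr = π²EI / L_e² = π² × 15800×10³ × 7.622 / 476.0² = 5.246×10^3 lb
Factor of safety n = P_cr / P = 5.2458 / 1.91 = 2.75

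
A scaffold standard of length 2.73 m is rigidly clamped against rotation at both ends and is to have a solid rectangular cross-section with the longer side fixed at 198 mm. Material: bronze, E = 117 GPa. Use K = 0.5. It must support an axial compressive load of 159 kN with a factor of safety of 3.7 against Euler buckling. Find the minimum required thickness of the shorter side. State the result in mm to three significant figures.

Required P_cr = n·P = 3.7 × 159 = 588.3 kN
L_e = K·L = 0.5 × 2.73 = 1.365 m
Required I = P_cr·L_e²/(π²E) = 5.883×10^5 × 1.365² / (π² × 1.17×10^11) = 9.492×10^-7 m⁴
I_req = 9.492×10^5 mm⁴
Rectangle, weak axis: I_min = h·b³/12 with h = 198 mm fixed  ⇒  b = (12I/h)^(1/3) = 38.6 mm

b ≈ 38.6 mm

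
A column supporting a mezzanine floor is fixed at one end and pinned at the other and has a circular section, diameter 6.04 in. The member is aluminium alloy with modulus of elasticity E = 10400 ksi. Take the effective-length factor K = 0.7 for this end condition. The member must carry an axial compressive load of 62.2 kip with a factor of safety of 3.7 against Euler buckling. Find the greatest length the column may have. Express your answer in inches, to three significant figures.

I = πd⁴/64 = π×6.04⁴/64 = 65.33 in⁴
Required critical load P_cr = n·P = 3.7 × 62.2 = 230.1 kip = 2.301×10^5 lb
From P_cr = π²EI/(K·L)²:  L = (1/K)·√(π²EI/P_cr) = (1/0.7)·√(π²×1.04×10^7×65.33/2.301×10^5)
L = 244 in

L_max ≈ 244 in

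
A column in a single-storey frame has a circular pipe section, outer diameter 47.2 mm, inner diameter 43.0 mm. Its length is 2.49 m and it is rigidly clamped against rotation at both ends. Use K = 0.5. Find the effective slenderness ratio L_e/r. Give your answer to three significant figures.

d_o = 47.2 mm, d_i = 43.0 mm
I = π(d_o⁴ − d_i⁴)/64 = π(47.2⁴ − 43.00⁴)/64 = 7.581×10^4 mm⁴
A = 297.5 mm²;  r_min = √(I/A) = √(7.581×10^4/297.5) = 15.96 mm
L_e = K·L = 0.5 × 2.49 m = 1.245 m = 1245.0 mm
λ = L_e / r_min = 1245.0 / 15.96 = 78.0

λ ≈ 78.0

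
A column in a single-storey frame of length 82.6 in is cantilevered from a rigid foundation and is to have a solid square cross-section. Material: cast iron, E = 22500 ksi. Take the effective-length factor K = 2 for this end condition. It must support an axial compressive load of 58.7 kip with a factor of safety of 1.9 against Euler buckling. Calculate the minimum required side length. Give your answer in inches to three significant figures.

Required P_cr = n·P = 1.9 × 58.7 = 111.5 kip
L_e = K·L = 2 × 82.6 = 165.2 in
Required I = P_cr·L_e²/(π²E) = 1.115×10^5 × 165.2² / (π² × 2.25×10^7) = 13.71 in⁴
Solid square: I = a⁴/12  ⇒  a = (12I)^(1/4) = (12×13.71)^(1/4) = 3.58 in

a ≈ 3.58 in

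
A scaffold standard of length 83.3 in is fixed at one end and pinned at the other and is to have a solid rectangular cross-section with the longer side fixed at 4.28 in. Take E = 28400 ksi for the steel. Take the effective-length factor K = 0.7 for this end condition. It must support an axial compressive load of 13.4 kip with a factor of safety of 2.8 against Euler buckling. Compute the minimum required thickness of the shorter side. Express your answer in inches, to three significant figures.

b ≈ 1.08 in

Required P_cr = n·P = 2.8 × 13.4 = 37.52 kip
L_e = K·L = 0.7 × 83.3 = 58.31 in
Required I = P_cr·L_e²/(π²E) = 3.752×10^4 × 58.31² / (π² × 2.84×10^7) = 0.4551 in⁴
Rectangle, weak axis: I_min = h·b³/12 with h = 4.28 in fixed  ⇒  b = (12I/h)^(1/3) = 1.08 in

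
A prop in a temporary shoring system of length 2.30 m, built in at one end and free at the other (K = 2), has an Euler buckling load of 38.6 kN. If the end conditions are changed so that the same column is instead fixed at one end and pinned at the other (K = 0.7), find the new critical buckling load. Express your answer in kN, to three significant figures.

P_cr ∝ 1/K², so P_cr,new = P_cr,old × (K_old/K_new)² = 38.6 × (2/0.7)²
= 38.6 × 8.163 = 315 kN

P_cr ≈ 315 kN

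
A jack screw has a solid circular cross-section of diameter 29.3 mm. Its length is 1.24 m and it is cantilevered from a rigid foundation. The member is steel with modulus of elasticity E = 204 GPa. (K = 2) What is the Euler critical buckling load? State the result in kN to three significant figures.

P_cr ≈ 11.8 kN

I = πd⁴/64 = π×29.3⁴/64 = 3.618×10^4 mm⁴
I = 3.618×10^4 mm⁴ = 3.618×10^-8 m⁴
Effective length L_e = K·L = 2 × 1.24 = 2.480 m
P_cr = π²EI / L_e² = π² × 204×10⁹ × 3.618×10^-8 / 2.480² = 1.184×10^4 N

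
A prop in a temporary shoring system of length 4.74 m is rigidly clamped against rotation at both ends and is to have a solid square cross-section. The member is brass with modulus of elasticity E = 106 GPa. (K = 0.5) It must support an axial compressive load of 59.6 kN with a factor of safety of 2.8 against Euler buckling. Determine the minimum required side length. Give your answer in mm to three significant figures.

Required P_cr = n·P = 2.8 × 59.6 = 166.9 kN
L_e = K·L = 0.5 × 4.74 = 2.370 m
Required I = P_cr·L_e²/(π²E) = 1.669×10^5 × 2.370² / (π² × 1.06×10^11) = 8.960×10^-7 m⁴
I_req = 8.960×10^5 mm⁴
Solid square: I = a⁴/12  ⇒  a = (12I)^(1/4) = (12×8.960×10^5)^(1/4) = 57.3 mm

a ≈ 57.3 mm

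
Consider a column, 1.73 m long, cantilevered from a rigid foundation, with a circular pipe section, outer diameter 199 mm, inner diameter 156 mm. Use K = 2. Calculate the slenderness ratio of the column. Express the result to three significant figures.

λ ≈ 54.7

d_o = 199 mm, d_i = 156 mm
I = π(d_o⁴ − d_i⁴)/64 = π(199⁴ − 156.0⁴)/64 = 4.791×10^7 mm⁴
A = 1.199×10^4 mm²;  r_min = √(I/A) = √(4.791×10^7/1.199×10^4) = 63.21 mm
L_e = K·L = 2 × 1.73 m = 3.460 m = 3460.0 mm
λ = L_e / r_min = 3460.0 / 63.21 = 54.7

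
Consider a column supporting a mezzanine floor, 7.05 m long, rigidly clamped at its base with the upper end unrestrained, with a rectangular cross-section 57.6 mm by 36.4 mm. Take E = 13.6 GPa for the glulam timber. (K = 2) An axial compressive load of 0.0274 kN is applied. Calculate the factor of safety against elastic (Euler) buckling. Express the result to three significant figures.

Buckling occurs about the weak axis: I_min = h·b³/12 with b = 36.4 mm (the shorter side).
I_min = 57.6×36.4³/12 = 2.315×10^5 mm⁴
I = 2.315×10^5 mm⁴ = 2.315×10^-7 m⁴
Effective length L_e = K·L = 2 × 7.05 = 14.10 m
P_cr = π²EI / L_e² = π² × 13.6×10⁹ × 2.315×10^-7 / 14.10² = 156.3 N
Factor of safety n = P_cr / P = 0.15630 / 0.0274 = 5.70

n ≈ 5.70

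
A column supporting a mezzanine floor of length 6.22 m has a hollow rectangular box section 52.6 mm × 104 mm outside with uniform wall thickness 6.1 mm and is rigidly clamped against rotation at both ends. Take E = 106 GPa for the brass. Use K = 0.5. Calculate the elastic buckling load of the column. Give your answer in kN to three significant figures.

P_cr ≈ 81.9 kN

Inner dimensions: h_i = 104 − 2×6.1 = 91.80 mm, b_i = 52.6 − 2×6.1 = 40.40 mm
Weak-axis I_min = (h_o·b_o³ − h_i·b_i³)/12 with b_o = 52.6, b_i = 40.40 mm (shorter outer/inner sides).
I_min = (104×52.6³ − 91.80×40.40³)/12 = 7.568×10^5 mm⁴
I = 7.568×10^5 mm⁴ = 7.568×10^-7 m⁴
Effective length L_e = K·L = 0.5 × 6.22 = 3.110 m
P_cr = π²EI / L_e² = π² × 106×10⁹ × 7.568×10^-7 / 3.110² = 8.186×10^4 N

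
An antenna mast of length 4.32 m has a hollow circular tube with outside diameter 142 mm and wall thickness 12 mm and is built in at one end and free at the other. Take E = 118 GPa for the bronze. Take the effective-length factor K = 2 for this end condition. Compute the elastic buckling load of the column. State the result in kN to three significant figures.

Inner diameter d_i = 142 − 2×12 = 118.0 mm
I = π(d_o⁴ − d_i⁴)/64 = π(142⁴ − 118.0⁴)/64 = 1.044×10^7 mm⁴
I = 1.044×10^7 mm⁴ = 1.044×10^-5 m⁴
Effective length L_e = K·L = 2 × 4.32 = 8.640 m
P_cr = π²EI / L_e² = π² × 118×10⁹ × 1.044×10^-5 / 8.640² = 1.629×10^5 N

P_cr ≈ 163 kN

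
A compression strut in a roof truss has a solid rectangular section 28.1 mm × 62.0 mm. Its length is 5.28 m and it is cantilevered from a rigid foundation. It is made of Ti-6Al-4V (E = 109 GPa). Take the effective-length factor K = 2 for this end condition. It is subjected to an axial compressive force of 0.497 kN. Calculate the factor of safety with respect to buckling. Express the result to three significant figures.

Buckling occurs about the weak axis: I_min = h·b³/12 with b = 28.1 mm (the shorter side).
I_min = 62.0×28.1³/12 = 1.146×10^5 mm⁴
I = 1.146×10^5 mm⁴ = 1.146×10^-7 m⁴
Effective length L_e = K·L = 2 × 5.28 = 10.56 m
P_cr = π²EI / L_e² = π² × 109×10⁹ × 1.146×10^-7 / 10.56² = 1.106×10^3 N
Factor of safety n = P_cr / P = 1.1059 / 0.497 = 2.23

n ≈ 2.23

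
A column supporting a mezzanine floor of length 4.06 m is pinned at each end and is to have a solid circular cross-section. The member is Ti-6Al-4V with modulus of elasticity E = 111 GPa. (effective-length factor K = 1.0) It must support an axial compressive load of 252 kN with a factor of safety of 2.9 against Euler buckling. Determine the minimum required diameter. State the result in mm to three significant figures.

d ≈ 122 mm

Required P_cr = n·P = 2.9 × 252 = 730.8 kN
L_e = K·L = 1 × 4.06 = 4.060 m
Required I = P_cr·L_e²/(π²E) = 7.308×10^5 × 4.060² / (π² × 1.11×10^11) = 1.100×10^-5 m⁴
I_req = 1.100×10^7 mm⁴
Solid circle: I = πd⁴/64  ⇒  d = (64I/π)^(1/4) = (64×1.100×10^7/π)^(1/4) = 122 mm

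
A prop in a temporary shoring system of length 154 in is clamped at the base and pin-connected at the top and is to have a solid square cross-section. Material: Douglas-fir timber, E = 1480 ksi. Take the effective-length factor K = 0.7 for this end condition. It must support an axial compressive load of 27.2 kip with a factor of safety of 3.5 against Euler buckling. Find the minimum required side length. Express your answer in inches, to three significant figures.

Required P_cr = n·P = 3.5 × 27.2 = 95.20 kip
L_e = K·L = 0.7 × 154 = 107.8 in
Required I = P_cr·L_e²/(π²E) = 9.520×10^4 × 107.8² / (π² × 1.48×10^6) = 75.74 in⁴
Solid square: I = a⁴/12  ⇒  a = (12I)^(1/4) = (12×75.74)^(1/4) = 5.49 in

a ≈ 5.49 in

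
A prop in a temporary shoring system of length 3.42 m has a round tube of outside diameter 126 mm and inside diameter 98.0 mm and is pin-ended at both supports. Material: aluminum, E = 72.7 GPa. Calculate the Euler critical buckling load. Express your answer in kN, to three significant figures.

P_cr ≈ 481 kN

d_o = 126 mm, d_i = 98.0 mm
I = π(d_o⁴ − d_i⁴)/64 = π(126⁴ − 98.00⁴)/64 = 7.845×10^6 mm⁴
I = 7.845×10^6 mm⁴ = 7.845×10^-6 m⁴
Effective length L_e = K·L = 1 × 3.42 = 3.420 m
P_cr = π²EI / L_e² = π² × 72.7×10⁹ × 7.845×10^-6 / 3.420² = 4.812×10^5 N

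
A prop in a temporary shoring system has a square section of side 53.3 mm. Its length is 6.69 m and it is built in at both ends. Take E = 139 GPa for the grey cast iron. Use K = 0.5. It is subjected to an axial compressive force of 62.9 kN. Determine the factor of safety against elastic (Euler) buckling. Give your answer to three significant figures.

n ≈ 1.31

I = a⁴/12 = 53.3⁴/12 = 6.726×10^5 mm⁴
I = 6.726×10^5 mm⁴ = 6.726×10^-7 m⁴
Effective length L_e = K·L = 0.5 × 6.69 = 3.345 m
P_cr = π²EI / L_e² = π² × 139×10⁹ × 6.726×10^-7 / 3.345² = 8.246×10^4 N
Factor of safety n = P_cr / P = 82.461 / 62.9 = 1.31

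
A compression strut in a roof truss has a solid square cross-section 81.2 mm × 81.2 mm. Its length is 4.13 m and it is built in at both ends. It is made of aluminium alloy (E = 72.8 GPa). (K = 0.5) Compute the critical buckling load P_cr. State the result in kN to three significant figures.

P_cr ≈ 610 kN

I = a⁴/12 = 81.2⁴/12 = 3.623×10^6 mm⁴
I = 3.623×10^6 mm⁴ = 3.623×10^-6 m⁴
Effective length L_e = K·L = 0.5 × 4.13 = 2.065 m
P_cr = π²EI / L_e² = π² × 72.8×10⁹ × 3.623×10^-6 / 2.065² = 6.104×10^5 N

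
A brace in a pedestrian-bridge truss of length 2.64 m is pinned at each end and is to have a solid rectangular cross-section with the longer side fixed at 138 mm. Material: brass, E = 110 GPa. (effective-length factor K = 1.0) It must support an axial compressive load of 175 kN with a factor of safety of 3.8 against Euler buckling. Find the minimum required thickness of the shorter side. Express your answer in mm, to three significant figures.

b ≈ 71.9 mm

Required P_cr = n·P = 3.8 × 175 = 665.0 kN
L_e = K·L = 1 × 2.64 = 2.640 m
Required I = P_cr·L_e²/(π²E) = 6.650×10^5 × 2.640² / (π² × 1.10×10^11) = 4.269×10^-6 m⁴
I_req = 4.269×10^6 mm⁴
Rectangle, weak axis: I_min = h·b³/12 with h = 138 mm fixed  ⇒  b = (12I/h)^(1/3) = 71.9 mm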